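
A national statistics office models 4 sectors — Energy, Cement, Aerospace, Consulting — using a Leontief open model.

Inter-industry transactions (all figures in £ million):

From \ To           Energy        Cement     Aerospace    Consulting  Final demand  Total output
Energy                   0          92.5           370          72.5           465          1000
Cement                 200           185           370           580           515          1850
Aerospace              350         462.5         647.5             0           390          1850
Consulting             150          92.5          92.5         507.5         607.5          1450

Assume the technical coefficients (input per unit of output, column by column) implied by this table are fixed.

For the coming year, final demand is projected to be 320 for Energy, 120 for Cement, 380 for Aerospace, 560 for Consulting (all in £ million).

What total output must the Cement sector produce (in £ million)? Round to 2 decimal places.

Technical coefficients a_ij = z_ij / X_j:
  a_11 = 0/1000 = 0.00, a_21 = 200/1000 = 0.20, a_31 = 350/1000 = 0.35, a_41 = 150/1000 = 0.15
  a_12 = 92.5/1850 = 0.05, a_22 = 185/1850 = 0.10, a_32 = 462.5/1850 = 0.25, a_42 = 92.5/1850 = 0.05
  a_13 = 370/1850 = 0.20, a_23 = 370/1850 = 0.20, a_33 = 647.5/1850 = 0.35, a_43 = 92.5/1850 = 0.05
  a_14 = 72.5/1450 = 0.05, a_24 = 580/1450 = 0.40, a_34 = 0/1450 = 0.00, a_44 = 507.5/1450 = 0.35
I − A =
  [   1.00    -0.05    -0.20    -0.05]
  [  -0.20     0.90    -0.20    -0.40]
  [  -0.35    -0.25     0.65     0.00]
  [  -0.15    -0.05    -0.05     0.65]
Compute the cofactors C_ij = (−1)^(i+j)·(3×3 minor ij) of I−A; the adjugate is their transpose:
adj(I−A) = Cᵀ =
  [ 0.329750   0.055875   0.123250   0.059750]
  [ 0.176000   0.371250   0.187000   0.242000]
  [ 0.245250   0.172875   0.548250   0.125250]
  [ 0.108500   0.054750   0.085000   0.452000]
det(I−A) = Σ_j (I−A)_1j·C_1j = (1.00)(0.329750) + (-0.05)(0.176000) + (-0.20)(0.245250) + (-0.05)(0.108500) = 0.266475
(I − A)⁻¹ = adj(I−A) / det(I−A) ≈
  [   1.2375     0.2097     0.4625     0.2242]
  [   0.6605     1.3932     0.7018     0.9082]
  [   0.9203     0.6487     2.0574     0.4700]
  [   0.4072     0.2055     0.3190     1.6962]
x = (I − A)⁻¹ d = adj(I−A)·d / det(I−A), with det(I−A) = 0.266475:
  x_1 = (0.329750·320 + 0.055875·120 + 0.123250·380 + 0.059750·560) / 0.266475 = 192.52 / 0.266475 ≈ 722.47
  x_2 = (0.176000·320 + 0.371250·120 + 0.187000·380 + 0.242000·560) / 0.266475 = 307.45 / 0.266475 ≈ 1153.77
  x_3 = (0.245250·320 + 0.172875·120 + 0.548250·380 + 0.125250·560) / 0.266475 = 377.70 / 0.266475 ≈ 1417.39
  x_4 = (0.108500·320 + 0.054750·120 + 0.085000·380 + 0.452000·560) / 0.266475 = 326.71 / 0.266475 ≈ 1226.04

x_2 = 1153.77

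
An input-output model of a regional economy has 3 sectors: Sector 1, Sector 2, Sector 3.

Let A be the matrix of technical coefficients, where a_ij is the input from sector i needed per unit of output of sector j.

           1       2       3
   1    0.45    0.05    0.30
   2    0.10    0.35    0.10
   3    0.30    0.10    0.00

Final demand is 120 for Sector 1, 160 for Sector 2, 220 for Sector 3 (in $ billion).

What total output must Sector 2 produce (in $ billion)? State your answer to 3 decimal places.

I − A =
  [   0.55    -0.05    -0.30]
  [  -0.10     0.65    -0.10]
  [  -0.30    -0.10     1.00]
Cofactors of I−A, C_ij = (−1)^(i+j)·(minor ij) (rows/columns in the sector order above):
  C_11 = (0.65)(1.00) − (-0.10)(-0.10) = 0.6400
  C_12 = −[(-0.10)(1.00) − (-0.10)(-0.30)] = 0.1300
  C_13 = (-0.10)(-0.10) − (0.65)(-0.30) = 0.2050
  C_21 = −[(-0.05)(1.00) − (-0.30)(-0.10)] = 0.0800
  C_22 = (0.55)(1.00) − (-0.30)(-0.30) = 0.4600
  C_23 = −[(0.55)(-0.10) − (-0.05)(-0.30)] = 0.0700
  C_31 = (-0.05)(-0.10) − (-0.30)(0.65) = 0.2000
  C_32 = −[(0.55)(-0.10) − (-0.30)(-0.10)] = 0.0850
  C_33 = (0.55)(0.65) − (-0.05)(-0.10) = 0.3525
det(I−A) = Σ_j (I−A)_1j·C_1j = (0.55)(0.6400) + (-0.05)(0.1300) + (-0.30)(0.2050) = 0.2840
adj(I−A) = Cᵀ =
  [ 0.6400   0.0800   0.2000]
  [ 0.1300   0.4600   0.0850]
  [ 0.2050   0.0700   0.3525]
(I − A)⁻¹ = adj(I−A) / det(I−A) ≈
  [   2.2535     0.2817     0.7042]
  [   0.4577     1.6197     0.2993]
  [   0.7218     0.2465     1.2412]
x = (I − A)⁻¹ d = adj(I−A)·d / det(I−A), with det(I−A) = 0.2840:
  x_1 = (0.6400·120 + 0.0800·160 + 0.2000·220) / 0.2840 = 133.60 / 0.2840 ≈ 470.423
  x_2 = (0.1300·120 + 0.4600·160 + 0.0850·220) / 0.2840 = 107.90 / 0.2840 ≈ 379.930
  x_3 = (0.2050·120 + 0.0700·160 + 0.3525·220) / 0.2840 = 113.35 / 0.2840 ≈ 399.120

x_2 = 379.930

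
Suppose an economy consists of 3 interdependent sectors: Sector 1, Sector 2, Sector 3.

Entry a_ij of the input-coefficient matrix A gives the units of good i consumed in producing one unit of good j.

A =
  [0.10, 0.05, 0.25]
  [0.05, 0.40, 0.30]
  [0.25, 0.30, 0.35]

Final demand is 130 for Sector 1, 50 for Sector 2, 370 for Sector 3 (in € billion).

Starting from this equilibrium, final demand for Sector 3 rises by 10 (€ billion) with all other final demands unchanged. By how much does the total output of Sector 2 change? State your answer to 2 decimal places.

Δx_2 = 12.65

I − A =
  [   0.90    -0.05    -0.25]
  [  -0.05     0.60    -0.30]
  [  -0.25    -0.30     0.65]
Cofactors of I−A, C_ij = (−1)^(i+j)·(minor ij) (rows/columns in the sector order above):
  C_11 = (0.60)(0.65) − (-0.30)(-0.30) = 0.3000
  C_12 = −[(-0.05)(0.65) − (-0.30)(-0.25)] = 0.1075
  C_13 = (-0.05)(-0.30) − (0.60)(-0.25) = 0.1650
  C_21 = −[(-0.05)(0.65) − (-0.25)(-0.30)] = 0.1075
  C_22 = (0.90)(0.65) − (-0.25)(-0.25) = 0.5225
  C_23 = −[(0.90)(-0.30) − (-0.05)(-0.25)] = 0.2825
  C_31 = (-0.05)(-0.30) − (-0.25)(0.60) = 0.1650
  C_32 = −[(0.90)(-0.30) − (-0.25)(-0.05)] = 0.2825
  C_33 = (0.90)(0.60) − (-0.05)(-0.05) = 0.5375
det(I−A) = Σ_j (I−A)_1j·C_1j = (0.90)(0.3000) + (-0.05)(0.1075) + (-0.25)(0.1650) = 0.223375
adj(I−A) = Cᵀ =
  [ 0.3000   0.1075   0.1650]
  [ 0.1075   0.5225   0.2825]
  [ 0.1650   0.2825   0.5375]
(I − A)⁻¹ = adj(I−A) / det(I−A) ≈
  [   1.3430     0.4813     0.7387]
  [   0.4813     2.3391     1.2647]
  [   0.7387     1.2647     2.4063]
Δx = (I − A)⁻¹ Δd with Δd having +10 in the Sector 3 component and 0 elsewhere.
So Δx_2 = L_23 · (+10), where L_23 = adj(I−A)_23 / det(I−A) = 0.2825 / 0.223375.
Δx_2 = 0.2825 × (+10) / 0.223375 = 2.825 / 0.223375 ≈ 12.65.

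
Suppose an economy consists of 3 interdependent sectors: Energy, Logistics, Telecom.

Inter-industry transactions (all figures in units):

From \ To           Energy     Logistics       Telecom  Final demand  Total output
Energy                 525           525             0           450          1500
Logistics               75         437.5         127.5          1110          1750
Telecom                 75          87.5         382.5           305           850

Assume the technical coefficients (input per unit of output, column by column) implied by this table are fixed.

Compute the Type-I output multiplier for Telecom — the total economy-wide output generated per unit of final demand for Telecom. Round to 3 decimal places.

Technical coefficients a_ij = z_ij / X_j:
  a_EE = 525/1500 = 0.35, a_LE = 75/1500 = 0.05, a_TE = 75/1500 = 0.05
  a_EL = 525/1750 = 0.30, a_LL = 437.5/1750 = 0.25, a_TL = 87.5/1750 = 0.05
  a_ET = 0/850 = 0.00, a_LT = 127.5/850 = 0.15, a_TT = 382.5/850 = 0.45
I − A =
  [   0.65    -0.30     0.00]
  [  -0.05     0.75    -0.15]
  [  -0.05    -0.05     0.55]
Cofactors of I−A, C_ij = (−1)^(i+j)·(minor ij) (rows/columns in the sector order above):
  C_11 = (0.75)(0.55) − (-0.15)(-0.05) = 0.4050
  C_12 = −[(-0.05)(0.55) − (-0.15)(-0.05)] = 0.0350
  C_13 = (-0.05)(-0.05) − (0.75)(-0.05) = 0.0400
  C_21 = −[(-0.30)(0.55) − (0.00)(-0.05)] = 0.1650
  C_22 = (0.65)(0.55) − (0.00)(-0.05) = 0.3575
  C_23 = −[(0.65)(-0.05) − (-0.30)(-0.05)] = 0.0475
  C_31 = (-0.30)(-0.15) − (0.00)(0.75) = 0.0450
  C_32 = −[(0.65)(-0.15) − (0.00)(-0.05)] = 0.0975
  C_33 = (0.65)(0.75) − (-0.30)(-0.05) = 0.4725
det(I−A) = Σ_j (I−A)_1j·C_1j = (0.65)(0.4050) + (-0.30)(0.0350) + (0.00)(0.0400) = 0.25275
adj(I−A) = Cᵀ =
  [ 0.4050   0.1650   0.0450]
  [ 0.0350   0.3575   0.0975]
  [ 0.0400   0.0475   0.4725]
(I − A)⁻¹ = adj(I−A) / det(I−A) ≈
  [   1.6024     0.6528     0.1780]
  [   0.1385     1.4144     0.3858]
  [   0.1583     0.1879     1.8694]
The output multiplier for sector j is the column-j sum of the Leontief inverse (I − A)⁻¹ = adj(I−A) / det(I−A).
Column T of adj(I−A): (0.0450, 0.0975, 0.4725); det(I−A) = 0.25275.
m_T = (0.0450 + 0.0975 + 0.4725) / 0.25275 = 0.615 / 0.25275 ≈ 2.433.

m_T = 2.433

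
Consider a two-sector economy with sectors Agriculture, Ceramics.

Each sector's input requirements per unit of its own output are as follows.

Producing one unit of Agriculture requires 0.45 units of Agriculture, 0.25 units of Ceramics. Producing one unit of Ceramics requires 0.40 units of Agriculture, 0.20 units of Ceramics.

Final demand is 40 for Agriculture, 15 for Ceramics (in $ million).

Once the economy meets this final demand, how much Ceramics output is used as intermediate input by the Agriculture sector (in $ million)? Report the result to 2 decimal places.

z_21 = 27.94

I − A =
  [   0.55    -0.40]
  [  -0.25     0.80]
det(I−A) = (0.55)(0.80) − (-0.40)(-0.25) = 0.3400
adj(I−A) = [[0.80, 0.40], [0.25, 0.55]]
(I − A)⁻¹ = adj(I−A) / det(I−A) ≈
  [   2.3529     1.1765]
  [   0.7353     1.6176]
First solve x = (I − A)⁻¹ d = adj(I−A)·d / det(I−A); in particular x_1 = (0.80·40 + 0.40·15) / 0.3400 = 38.00 / 0.3400 ≈ 111.7647.
Intermediate flow from 2 to 1: z_21 = a_21 · x_1 = 0.25 × 38.00 / 0.3400 = 9.50 / 0.3400 ≈ 27.94.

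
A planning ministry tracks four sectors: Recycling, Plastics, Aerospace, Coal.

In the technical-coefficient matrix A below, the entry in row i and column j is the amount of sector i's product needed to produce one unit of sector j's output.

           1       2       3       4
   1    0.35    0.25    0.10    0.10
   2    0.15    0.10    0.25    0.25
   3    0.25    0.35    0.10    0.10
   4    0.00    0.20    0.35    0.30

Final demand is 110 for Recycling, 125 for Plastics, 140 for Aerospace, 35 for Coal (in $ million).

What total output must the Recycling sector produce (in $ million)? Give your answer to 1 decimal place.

x_1 = 522.9

I − A =
  [   0.65    -0.25    -0.10    -0.10]
  [  -0.15     0.90    -0.25    -0.25]
  [  -0.25    -0.35     0.90    -0.10]
  [   0.00    -0.20    -0.35     0.70]
Compute the cofactors C_ij = (−1)^(i+j)·(3×3 minor ij) of I−A; the adjugate is their transpose:
adj(I−A) = Cᵀ =
  [ 0.393625   0.205500   0.160125   0.152500]
  [ 0.154875   0.360500   0.186375   0.177500]
  [ 0.184750   0.221000   0.347750   0.155000]
  [ 0.136625   0.213500   0.227125   0.392500]
det(I−A) = Σ_j (I−A)_1j·C_1j = (0.65)(0.393625) + (-0.25)(0.154875) + (-0.10)(0.184750) + (-0.10)(0.136625) = 0.1850
(I − A)⁻¹ = adj(I−A) / det(I−A) ≈
  [   2.1277     1.1108     0.8655     0.8243]
  [   0.8372     1.9486     1.0074     0.9595]
  [   0.9986     1.1946     1.8797     0.8378]
  [   0.7385     1.1541     1.2277     2.1216]
x = (I − A)⁻¹ d = adj(I−A)·d / det(I−A), with det(I−A) = 0.1850:
  x_1 = (0.393625·110 + 0.205500·125 + 0.160125·140 + 0.152500·35) / 0.1850 = 96.74125 / 0.1850 ≈ 522.9
  x_2 = (0.154875·110 + 0.360500·125 + 0.186375·140 + 0.177500·35) / 0.1850 = 94.40375 / 0.1850 ≈ 510.3
  x_3 = (0.184750·110 + 0.221000·125 + 0.347750·140 + 0.155000·35) / 0.1850 = 102.0575 / 0.1850 ≈ 551.7
  x_4 = (0.136625·110 + 0.213500·125 + 0.227125·140 + 0.392500·35) / 0.1850 = 87.25125 / 0.1850 ≈ 471.6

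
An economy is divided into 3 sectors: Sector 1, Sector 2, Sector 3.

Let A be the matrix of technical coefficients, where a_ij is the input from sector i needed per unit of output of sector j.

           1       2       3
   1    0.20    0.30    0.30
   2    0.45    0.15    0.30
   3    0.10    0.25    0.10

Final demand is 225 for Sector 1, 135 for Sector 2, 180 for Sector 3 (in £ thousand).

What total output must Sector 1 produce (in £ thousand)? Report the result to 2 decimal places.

I − A =
  [   0.80    -0.30    -0.30]
  [  -0.45     0.85    -0.30]
  [  -0.10    -0.25     0.90]
Cofactors of I−A, C_ij = (−1)^(i+j)·(minor ij) (rows/columns in the sector order above):
  C_11 = (0.85)(0.90) − (-0.30)(-0.25) = 0.6900
  C_12 = −[(-0.45)(0.90) − (-0.30)(-0.10)] = 0.4350
  C_13 = (-0.45)(-0.25) − (0.85)(-0.10) = 0.1975
  C_21 = −[(-0.30)(0.90) − (-0.30)(-0.25)] = 0.3450
  C_22 = (0.80)(0.90) − (-0.30)(-0.10) = 0.6900
  C_23 = −[(0.80)(-0.25) − (-0.30)(-0.10)] = 0.2300
  C_31 = (-0.30)(-0.30) − (-0.30)(0.85) = 0.3450
  C_32 = −[(0.80)(-0.30) − (-0.30)(-0.45)] = 0.3750
  C_33 = (0.80)(0.85) − (-0.30)(-0.45) = 0.5450
det(I−A) = Σ_j (I−A)_1j·C_1j = (0.80)(0.6900) + (-0.30)(0.4350) + (-0.30)(0.1975) = 0.36225
adj(I−A) = Cᵀ =
  [ 0.6900   0.3450   0.3450]
  [ 0.4350   0.6900   0.3750]
  [ 0.1975   0.2300   0.5450]
(I − A)⁻¹ = adj(I−A) / det(I−A) ≈
  [   1.9048     0.9524     0.9524]
  [   1.2008     1.9048     1.0352]
  [   0.5452     0.6349     1.5045]
x = (I − A)⁻¹ d = adj(I−A)·d / det(I−A), with det(I−A) = 0.36225:
  x_1 = (0.6900·225 + 0.3450·135 + 0.3450·180) / 0.36225 = 263.925 / 0.36225 ≈ 728.57
  x_2 = (0.4350·225 + 0.6900·135 + 0.3750·180) / 0.36225 = 258.525 / 0.36225 ≈ 713.66
  x_3 = (0.1975·225 + 0.2300·135 + 0.5450·180) / 0.36225 = 173.5875 / 0.36225 ≈ 479.19

x_1 = 728.57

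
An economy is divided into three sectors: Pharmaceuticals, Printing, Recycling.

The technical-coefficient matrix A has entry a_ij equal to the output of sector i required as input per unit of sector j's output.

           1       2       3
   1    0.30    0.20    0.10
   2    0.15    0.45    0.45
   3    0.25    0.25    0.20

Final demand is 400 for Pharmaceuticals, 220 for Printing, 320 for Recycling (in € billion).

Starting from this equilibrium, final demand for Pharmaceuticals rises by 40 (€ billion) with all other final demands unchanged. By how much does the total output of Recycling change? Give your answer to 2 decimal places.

I − A =
  [   0.70    -0.20    -0.10]
  [  -0.15     0.55    -0.45]
  [  -0.25    -0.25     0.80]
Cofactors of I−A, C_ij = (−1)^(i+j)·(minor ij) (rows/columns in the sector order above):
  C_11 = (0.55)(0.80) − (-0.45)(-0.25) = 0.3275
  C_12 = −[(-0.15)(0.80) − (-0.45)(-0.25)] = 0.2325
  C_13 = (-0.15)(-0.25) − (0.55)(-0.25) = 0.1750
  C_21 = −[(-0.20)(0.80) − (-0.10)(-0.25)] = 0.1850
  C_22 = (0.70)(0.80) − (-0.10)(-0.25) = 0.5350
  C_23 = −[(0.70)(-0.25) − (-0.20)(-0.25)] = 0.2250
  C_31 = (-0.20)(-0.45) − (-0.10)(0.55) = 0.1450
  C_32 = −[(0.70)(-0.45) − (-0.10)(-0.15)] = 0.3300
  C_33 = (0.70)(0.55) − (-0.20)(-0.15) = 0.3550
det(I−A) = Σ_j (I−A)_1j·C_1j = (0.70)(0.3275) + (-0.20)(0.2325) + (-0.10)(0.1750) = 0.16525
adj(I−A) = Cᵀ =
  [ 0.3275   0.1850   0.1450]
  [ 0.2325   0.5350   0.3300]
  [ 0.1750   0.2250   0.3550]
(I − A)⁻¹ = adj(I−A) / det(I−A) ≈
  [   1.9818     1.1195     0.8775]
  [   1.4070     3.2375     1.9970]
  [   1.0590     1.3616     2.1483]
Δx = (I − A)⁻¹ Δd with Δd having +40 in the Pharmaceuticals component and 0 elsewhere.
So Δx_3 = L_31 · (+40), where L_31 = adj(I−A)_31 / det(I−A) = 0.1750 / 0.16525.
Δx_3 = 0.1750 × (+40) / 0.16525 = 7.00 / 0.16525 ≈ 42.36.

Δx_3 = 42.36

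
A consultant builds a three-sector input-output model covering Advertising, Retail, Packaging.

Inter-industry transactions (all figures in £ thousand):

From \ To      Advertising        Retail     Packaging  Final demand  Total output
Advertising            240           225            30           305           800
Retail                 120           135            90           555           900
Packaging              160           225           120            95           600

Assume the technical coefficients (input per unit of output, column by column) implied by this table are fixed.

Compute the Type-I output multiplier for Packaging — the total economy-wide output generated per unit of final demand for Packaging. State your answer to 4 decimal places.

m_P = 1.8663

Technical coefficients a_ij = z_ij / X_j:
  a_AA = 240/800 = 0.30, a_RA = 120/800 = 0.15, a_PA = 160/800 = 0.20
  a_AR = 225/900 = 0.25, a_RR = 135/900 = 0.15, a_PR = 225/900 = 0.25
  a_AP = 30/600 = 0.05, a_RP = 90/600 = 0.15, a_PP = 120/600 = 0.20
I − A =
  [   0.70    -0.25    -0.05]
  [  -0.15     0.85    -0.15]
  [  -0.20    -0.25     0.80]
Cofactors of I−A, C_ij = (−1)^(i+j)·(minor ij) (rows/columns in the sector order above):
  C_11 = (0.85)(0.80) − (-0.15)(-0.25) = 0.6425
  C_12 = −[(-0.15)(0.80) − (-0.15)(-0.20)] = 0.1500
  C_13 = (-0.15)(-0.25) − (0.85)(-0.20) = 0.2075
  C_21 = −[(-0.25)(0.80) − (-0.05)(-0.25)] = 0.2125
  C_22 = (0.70)(0.80) − (-0.05)(-0.20) = 0.5500
  C_23 = −[(0.70)(-0.25) − (-0.25)(-0.20)] = 0.2250
  C_31 = (-0.25)(-0.15) − (-0.05)(0.85) = 0.0800
  C_32 = −[(0.70)(-0.15) − (-0.05)(-0.15)] = 0.1125
  C_33 = (0.70)(0.85) − (-0.25)(-0.15) = 0.5575
det(I−A) = Σ_j (I−A)_1j·C_1j = (0.70)(0.6425) + (-0.25)(0.1500) + (-0.05)(0.2075) = 0.401875
adj(I−A) = Cᵀ =
  [ 0.6425   0.2125   0.0800]
  [ 0.1500   0.5500   0.1125]
  [ 0.2075   0.2250   0.5575]
(I − A)⁻¹ = adj(I−A) / det(I−A) ≈
  [   1.59876     0.52877     0.19907]
  [   0.37325     1.36858     0.27994]
  [   0.51633     0.55988     1.38725]
The output multiplier for sector j is the column-j sum of the Leontief inverse (I − A)⁻¹ = adj(I−A) / det(I−A).
Column P of adj(I−A): (0.0800, 0.1125, 0.5575); det(I−A) = 0.401875.
m_P = (0.0800 + 0.1125 + 0.5575) / 0.401875 = 0.75 / 0.401875 ≈ 1.8663.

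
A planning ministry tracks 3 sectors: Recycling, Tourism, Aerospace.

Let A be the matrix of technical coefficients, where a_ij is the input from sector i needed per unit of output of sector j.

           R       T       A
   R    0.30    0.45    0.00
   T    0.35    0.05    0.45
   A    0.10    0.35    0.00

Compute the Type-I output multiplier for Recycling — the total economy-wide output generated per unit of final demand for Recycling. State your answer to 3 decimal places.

m_R = 3.727

I − A =
  [   0.70    -0.45     0.00]
  [  -0.35     0.95    -0.45]
  [  -0.10    -0.35     1.00]
Cofactors of I−A, C_ij = (−1)^(i+j)·(minor ij) (rows/columns in the sector order above):
  C_11 = (0.95)(1.00) − (-0.45)(-0.35) = 0.7925
  C_12 = −[(-0.35)(1.00) − (-0.45)(-0.10)] = 0.3950
  C_13 = (-0.35)(-0.35) − (0.95)(-0.10) = 0.2175
  C_21 = −[(-0.45)(1.00) − (0.00)(-0.35)] = 0.4500
  C_22 = (0.70)(1.00) − (0.00)(-0.10) = 0.7000
  C_23 = −[(0.70)(-0.35) − (-0.45)(-0.10)] = 0.2900
  C_31 = (-0.45)(-0.45) − (0.00)(0.95) = 0.2025
  C_32 = −[(0.70)(-0.45) − (0.00)(-0.35)] = 0.3150
  C_33 = (0.70)(0.95) − (-0.45)(-0.35) = 0.5075
det(I−A) = Σ_j (I−A)_1j·C_1j = (0.70)(0.7925) + (-0.45)(0.3950) + (0.00)(0.2175) = 0.3770
adj(I−A) = Cᵀ =
  [ 0.7925   0.4500   0.2025]
  [ 0.3950   0.7000   0.3150]
  [ 0.2175   0.2900   0.5075]
(I − A)⁻¹ = adj(I−A) / det(I−A) ≈
  [   2.1021     1.1936     0.5371]
  [   1.0477     1.8568     0.8355]
  [   0.5769     0.7692     1.3462]
The output multiplier for sector j is the column-j sum of the Leontief inverse (I − A)⁻¹ = adj(I−A) / det(I−A).
Column R of adj(I−A): (0.7925, 0.3950, 0.2175); det(I−A) = 0.3770.
m_R = (0.7925 + 0.3950 + 0.2175) / 0.3770 = 1.405 / 0.3770 ≈ 3.727.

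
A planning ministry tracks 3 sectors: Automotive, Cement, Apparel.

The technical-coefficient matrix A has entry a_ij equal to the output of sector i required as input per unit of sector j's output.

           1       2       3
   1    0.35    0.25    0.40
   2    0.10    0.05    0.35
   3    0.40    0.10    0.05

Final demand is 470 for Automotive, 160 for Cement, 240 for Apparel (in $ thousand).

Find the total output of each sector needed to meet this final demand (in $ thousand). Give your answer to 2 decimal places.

x_1 = 1616.40, x_2 = 709.92, x_3 = 1007.95

I − A =
  [   0.65    -0.25    -0.40]
  [  -0.10     0.95    -0.35]
  [  -0.40    -0.10     0.95]
Cofactors of I−A, C_ij = (−1)^(i+j)·(minor ij) (rows/columns in the sector order above):
  C_11 = (0.95)(0.95) − (-0.35)(-0.10) = 0.8675
  C_12 = −[(-0.10)(0.95) − (-0.35)(-0.40)] = 0.2350
  C_13 = (-0.10)(-0.10) − (0.95)(-0.40) = 0.3900
  C_21 = −[(-0.25)(0.95) − (-0.40)(-0.10)] = 0.2775
  C_22 = (0.65)(0.95) − (-0.40)(-0.40) = 0.4575
  C_23 = −[(0.65)(-0.10) − (-0.25)(-0.40)] = 0.1650
  C_31 = (-0.25)(-0.35) − (-0.40)(0.95) = 0.4675
  C_32 = −[(0.65)(-0.35) − (-0.40)(-0.10)] = 0.2675
  C_33 = (0.65)(0.95) − (-0.25)(-0.10) = 0.5925
det(I−A) = Σ_j (I−A)_1j·C_1j = (0.65)(0.8675) + (-0.25)(0.2350) + (-0.40)(0.3900) = 0.349125
adj(I−A) = Cᵀ =
  [ 0.8675   0.2775   0.4675]
  [ 0.2350   0.4575   0.2675]
  [ 0.3900   0.1650   0.5925]
(I − A)⁻¹ = adj(I−A) / det(I−A) ≈
  [   2.4848     0.7948     1.3391]
  [   0.6731     1.3104     0.7662]
  [   1.1171     0.4726     1.6971]
x = (I − A)⁻¹ d = adj(I−A)·d / det(I−A), with det(I−A) = 0.349125:
  x_1 = (0.8675·470 + 0.2775·160 + 0.4675·240) / 0.349125 = 564.325 / 0.349125 ≈ 1616.40
  x_2 = (0.2350·470 + 0.4575·160 + 0.2675·240) / 0.349125 = 247.85 / 0.349125 ≈ 709.92
  x_3 = (0.3900·470 + 0.1650·160 + 0.5925·240) / 0.349125 = 351.90 / 0.349125 ≈ 1007.95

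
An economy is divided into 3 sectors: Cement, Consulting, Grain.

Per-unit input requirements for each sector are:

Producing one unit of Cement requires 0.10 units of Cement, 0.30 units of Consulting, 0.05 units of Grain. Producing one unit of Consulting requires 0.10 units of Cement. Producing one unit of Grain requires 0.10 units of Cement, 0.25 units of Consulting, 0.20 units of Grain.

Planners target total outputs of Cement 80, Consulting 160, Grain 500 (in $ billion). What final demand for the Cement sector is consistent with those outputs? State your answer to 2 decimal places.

I − A =
  [   0.90    -0.10    -0.10]
  [  -0.30     1.00    -0.25]
  [  -0.05     0.00     0.80]
d = (I − A) x:
  d_1 = (+0.90)·80 + (-0.10)·160 + (-0.10)·500 = 6.00
  d_2 = (-0.30)·80 + (+1.00)·160 + (-0.25)·500 = 11.00
  d_3 = (-0.05)·80 + (+0.00)·160 + (+0.80)·500 = 396.00

d_1 = 6.00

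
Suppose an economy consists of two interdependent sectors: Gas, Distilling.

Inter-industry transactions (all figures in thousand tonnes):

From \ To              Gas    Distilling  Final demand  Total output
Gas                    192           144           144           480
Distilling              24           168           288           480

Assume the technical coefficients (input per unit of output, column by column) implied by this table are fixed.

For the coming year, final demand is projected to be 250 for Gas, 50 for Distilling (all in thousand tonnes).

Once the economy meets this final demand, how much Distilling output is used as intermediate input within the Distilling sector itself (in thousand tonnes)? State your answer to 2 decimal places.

Technical coefficients a_ij = z_ij / X_j:
  a_GG = 192/480 = 0.40, a_DG = 24/480 = 0.05
  a_GD = 144/480 = 0.30, a_DD = 168/480 = 0.35
I − A =
  [   0.60    -0.30]
  [  -0.05     0.65]
det(I−A) = (0.60)(0.65) − (-0.30)(-0.05) = 0.3750
adj(I−A) = [[0.65, 0.30], [0.05, 0.60]]
(I − A)⁻¹ = adj(I−A) / det(I−A) ≈
  [   1.7333     0.8000]
  [   0.1333     1.6000]
First solve x = (I − A)⁻¹ d = adj(I−A)·d / det(I−A); in particular x_D = (0.05·250 + 0.60·50) / 0.3750 = 42.50 / 0.3750 ≈ 113.3333.
Intermediate flow from D to D: z_DD = a_DD · x_D = 0.35 × 42.50 / 0.3750 = 14.875 / 0.3750 ≈ 39.67.

z_DD = 39.67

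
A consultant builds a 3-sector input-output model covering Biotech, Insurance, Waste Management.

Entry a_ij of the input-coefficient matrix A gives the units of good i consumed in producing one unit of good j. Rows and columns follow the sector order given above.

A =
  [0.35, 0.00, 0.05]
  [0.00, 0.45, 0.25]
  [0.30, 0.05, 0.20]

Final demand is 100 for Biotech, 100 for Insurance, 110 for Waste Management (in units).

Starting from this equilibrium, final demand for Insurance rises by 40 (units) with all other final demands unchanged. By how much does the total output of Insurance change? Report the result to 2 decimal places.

Δx_I = 74.92

I − A =
  [   0.65     0.00    -0.05]
  [   0.00     0.55    -0.25]
  [  -0.30    -0.05     0.80]
Cofactors of I−A, C_ij = (−1)^(i+j)·(minor ij) (rows/columns in the sector order above):
  C_11 = (0.55)(0.80) − (-0.25)(-0.05) = 0.4275
  C_12 = −[(0.00)(0.80) − (-0.25)(-0.30)] = 0.0750
  C_13 = (0.00)(-0.05) − (0.55)(-0.30) = 0.1650
  C_21 = −[(0.00)(0.80) − (-0.05)(-0.05)] = 0.0025
  C_22 = (0.65)(0.80) − (-0.05)(-0.30) = 0.5050
  C_23 = −[(0.65)(-0.05) − (0.00)(-0.30)] = 0.0325
  C_31 = (0.00)(-0.25) − (-0.05)(0.55) = 0.0275
  C_32 = −[(0.65)(-0.25) − (-0.05)(0.00)] = 0.1625
  C_33 = (0.65)(0.55) − (0.00)(0.00) = 0.3575
det(I−A) = Σ_j (I−A)_1j·C_1j = (0.65)(0.4275) + (0.00)(0.0750) + (-0.05)(0.1650) = 0.269625
adj(I−A) = Cᵀ =
  [ 0.4275   0.0025   0.0275]
  [ 0.0750   0.5050   0.1625]
  [ 0.1650   0.0325   0.3575]
(I − A)⁻¹ = adj(I−A) / det(I−A) ≈
  [   1.5855     0.0093     0.1020]
  [   0.2782     1.8730     0.6027]
  [   0.6120     0.1205     1.3259]
Δx = (I − A)⁻¹ Δd with Δd having +40 in the Insurance component and 0 elsewhere.
So Δx_I = L_II · (+40), where L_II = adj(I−A)_II / det(I−A) = 0.5050 / 0.269625.
Δx_I = 0.5050 × (+40) / 0.269625 = 20.20 / 0.269625 ≈ 74.92.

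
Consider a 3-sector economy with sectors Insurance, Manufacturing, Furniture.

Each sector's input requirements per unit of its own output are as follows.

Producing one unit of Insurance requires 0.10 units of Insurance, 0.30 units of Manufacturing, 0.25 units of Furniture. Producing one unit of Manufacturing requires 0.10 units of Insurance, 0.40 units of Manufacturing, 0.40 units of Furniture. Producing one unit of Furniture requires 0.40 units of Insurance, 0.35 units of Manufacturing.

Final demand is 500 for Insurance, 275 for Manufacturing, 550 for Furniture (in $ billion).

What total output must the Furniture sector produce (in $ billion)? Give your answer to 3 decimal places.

x_F = 1950.889

I − A =
  [   0.90    -0.10    -0.40]
  [  -0.30     0.60    -0.35]
  [  -0.25    -0.40     1.00]
Cofactors of I−A, C_ij = (−1)^(i+j)·(minor ij) (rows/columns in the sector order above):
  C_11 = (0.60)(1.00) − (-0.35)(-0.40) = 0.4600
  C_12 = −[(-0.30)(1.00) − (-0.35)(-0.25)] = 0.3875
  C_13 = (-0.30)(-0.40) − (0.60)(-0.25) = 0.2700
  C_21 = −[(-0.10)(1.00) − (-0.40)(-0.40)] = 0.2600
  C_22 = (0.90)(1.00) − (-0.40)(-0.25) = 0.8000
  C_23 = −[(0.90)(-0.40) − (-0.10)(-0.25)] = 0.3850
  C_31 = (-0.10)(-0.35) − (-0.40)(0.60) = 0.2750
  C_32 = −[(0.90)(-0.35) − (-0.40)(-0.30)] = 0.4350
  C_33 = (0.90)(0.60) − (-0.10)(-0.30) = 0.5100
det(I−A) = Σ_j (I−A)_1j·C_1j = (0.90)(0.4600) + (-0.10)(0.3875) + (-0.40)(0.2700) = 0.26725
adj(I−A) = Cᵀ =
  [ 0.4600   0.2600   0.2750]
  [ 0.3875   0.8000   0.4350]
  [ 0.2700   0.3850   0.5100]
(I − A)⁻¹ = adj(I−A) / det(I−A) ≈
  [   1.7212     0.9729     1.0290]
  [   1.4500     2.9935     1.6277]
  [   1.0103     1.4406     1.9083]
x = (I − A)⁻¹ d = adj(I−A)·d / det(I−A), with det(I−A) = 0.26725:
  x_I = (0.4600·500 + 0.2600·275 + 0.2750·550) / 0.26725 = 452.75 / 0.26725 ≈ 1694.107
  x_M = (0.3875·500 + 0.8000·275 + 0.4350·550) / 0.26725 = 653.00 / 0.26725 ≈ 2443.405
  x_F = (0.2700·500 + 0.3850·275 + 0.5100·550) / 0.26725 = 521.375 / 0.26725 ≈ 1950.889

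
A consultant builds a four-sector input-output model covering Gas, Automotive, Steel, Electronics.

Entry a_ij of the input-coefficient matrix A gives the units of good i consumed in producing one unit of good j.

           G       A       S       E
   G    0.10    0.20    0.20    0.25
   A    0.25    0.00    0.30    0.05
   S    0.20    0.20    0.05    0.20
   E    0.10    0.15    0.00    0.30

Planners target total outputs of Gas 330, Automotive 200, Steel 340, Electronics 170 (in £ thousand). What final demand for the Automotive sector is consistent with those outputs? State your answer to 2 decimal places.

I − A =
  [   0.90    -0.20    -0.20    -0.25]
  [  -0.25     1.00    -0.30    -0.05]
  [  -0.20    -0.20     0.95    -0.20]
  [  -0.10    -0.15     0.00     0.70]
d = (I − A) x:
  d_G = (+0.90)·330 + (-0.20)·200 + (-0.20)·340 + (-0.25)·170 = 146.50
  d_A = (-0.25)·330 + (+1.00)·200 + (-0.30)·340 + (-0.05)·170 = 7.00
  d_S = (-0.20)·330 + (-0.20)·200 + (+0.95)·340 + (-0.20)·170 = 183.00
  d_E = (-0.10)·330 + (-0.15)·200 + (+0.00)·340 + (+0.70)·170 = 56.00

d_A = 7.00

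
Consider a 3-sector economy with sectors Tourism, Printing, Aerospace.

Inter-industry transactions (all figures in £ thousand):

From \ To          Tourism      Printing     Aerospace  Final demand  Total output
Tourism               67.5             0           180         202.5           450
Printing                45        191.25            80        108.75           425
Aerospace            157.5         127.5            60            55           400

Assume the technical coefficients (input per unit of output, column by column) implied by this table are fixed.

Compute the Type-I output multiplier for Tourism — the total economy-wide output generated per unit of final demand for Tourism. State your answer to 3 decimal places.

Technical coefficients a_ij = z_ij / X_j:
  a_11 = 67.5/450 = 0.15, a_21 = 45/450 = 0.10, a_31 = 157.5/450 = 0.35
  a_12 = 0/425 = 0.00, a_22 = 191.25/425 = 0.45, a_32 = 127.5/425 = 0.30
  a_13 = 180/400 = 0.45, a_23 = 80/400 = 0.20, a_33 = 60/400 = 0.15
I − A =
  [   0.85     0.00    -0.45]
  [  -0.10     0.55    -0.20]
  [  -0.35    -0.30     0.85]
Cofactors of I−A, C_ij = (−1)^(i+j)·(minor ij) (rows/columns in the sector order above):
  C_11 = (0.55)(0.85) − (-0.20)(-0.30) = 0.4075
  C_12 = −[(-0.10)(0.85) − (-0.20)(-0.35)] = 0.1550
  C_13 = (-0.10)(-0.30) − (0.55)(-0.35) = 0.2225
  C_21 = −[(0.00)(0.85) − (-0.45)(-0.30)] = 0.1350
  C_22 = (0.85)(0.85) − (-0.45)(-0.35) = 0.5650
  C_23 = −[(0.85)(-0.30) − (0.00)(-0.35)] = 0.2550
  C_31 = (0.00)(-0.20) − (-0.45)(0.55) = 0.2475
  C_32 = −[(0.85)(-0.20) − (-0.45)(-0.10)] = 0.2150
  C_33 = (0.85)(0.55) − (0.00)(-0.10) = 0.4675
det(I−A) = Σ_j (I−A)_1j·C_1j = (0.85)(0.4075) + (0.00)(0.1550) + (-0.45)(0.2225) = 0.24625
adj(I−A) = Cᵀ =
  [ 0.4075   0.1350   0.2475]
  [ 0.1550   0.5650   0.2150]
  [ 0.2225   0.2550   0.4675]
(I − A)⁻¹ = adj(I−A) / det(I−A) ≈
  [   1.6548     0.5482     1.0051]
  [   0.6294     2.2944     0.8731]
  [   0.9036     1.0355     1.8985]
The output multiplier for sector j is the column-j sum of the Leontief inverse (I − A)⁻¹ = adj(I−A) / det(I−A).
Column 1 of adj(I−A): (0.4075, 0.1550, 0.2225); det(I−A) = 0.24625.
m_1 = (0.4075 + 0.1550 + 0.2225) / 0.24625 = 0.785 / 0.24625 ≈ 3.188.

m_1 = 3.188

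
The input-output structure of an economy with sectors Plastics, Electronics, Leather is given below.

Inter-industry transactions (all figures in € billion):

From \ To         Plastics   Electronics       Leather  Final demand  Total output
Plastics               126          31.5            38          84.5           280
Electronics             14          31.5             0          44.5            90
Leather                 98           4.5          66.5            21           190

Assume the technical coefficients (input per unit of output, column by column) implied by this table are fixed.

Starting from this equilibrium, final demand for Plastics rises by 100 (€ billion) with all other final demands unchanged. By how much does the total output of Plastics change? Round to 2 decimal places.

Technical coefficients a_ij = z_ij / X_j:
  a_PP = 126/280 = 0.45, a_EP = 14/280 = 0.05, a_LP = 98/280 = 0.35
  a_PE = 31.5/90 = 0.35, a_EE = 31.5/90 = 0.35, a_LE = 4.5/90 = 0.05
  a_PL = 38/190 = 0.20, a_EL = 0/190 = 0.00, a_LL = 66.5/190 = 0.35
I − A =
  [   0.55    -0.35    -0.20]
  [  -0.05     0.65     0.00]
  [  -0.35    -0.05     0.65]
Cofactors of I−A, C_ij = (−1)^(i+j)·(minor ij) (rows/columns in the sector order above):
  C_11 = (0.65)(0.65) − (0.00)(-0.05) = 0.4225
  C_12 = −[(-0.05)(0.65) − (0.00)(-0.35)] = 0.0325
  C_13 = (-0.05)(-0.05) − (0.65)(-0.35) = 0.2300
  C_21 = −[(-0.35)(0.65) − (-0.20)(-0.05)] = 0.2375
  C_22 = (0.55)(0.65) − (-0.20)(-0.35) = 0.2875
  C_23 = −[(0.55)(-0.05) − (-0.35)(-0.35)] = 0.1500
  C_31 = (-0.35)(0.00) − (-0.20)(0.65) = 0.1300
  C_32 = −[(0.55)(0.00) − (-0.20)(-0.05)] = 0.0100
  C_33 = (0.55)(0.65) − (-0.35)(-0.05) = 0.3400
det(I−A) = Σ_j (I−A)_1j·C_1j = (0.55)(0.4225) + (-0.35)(0.0325) + (-0.20)(0.2300) = 0.1750
adj(I−A) = Cᵀ =
  [ 0.4225   0.2375   0.1300]
  [ 0.0325   0.2875   0.0100]
  [ 0.2300   0.1500   0.3400]
(I − A)⁻¹ = adj(I−A) / det(I−A) ≈
  [   2.4143     1.3571     0.7429]
  [   0.1857     1.6429     0.0571]
  [   1.3143     0.8571     1.9429]
Δx = (I − A)⁻¹ Δd with Δd having +100 in the Plastics component and 0 elsewhere.
So Δx_P = L_PP · (+100), where L_PP = adj(I−A)_PP / det(I−A) = 0.4225 / 0.1750.
Δx_P = 0.4225 × (+100) / 0.1750 = 42.25 / 0.1750 ≈ 241.43.

Δx_P = 241.43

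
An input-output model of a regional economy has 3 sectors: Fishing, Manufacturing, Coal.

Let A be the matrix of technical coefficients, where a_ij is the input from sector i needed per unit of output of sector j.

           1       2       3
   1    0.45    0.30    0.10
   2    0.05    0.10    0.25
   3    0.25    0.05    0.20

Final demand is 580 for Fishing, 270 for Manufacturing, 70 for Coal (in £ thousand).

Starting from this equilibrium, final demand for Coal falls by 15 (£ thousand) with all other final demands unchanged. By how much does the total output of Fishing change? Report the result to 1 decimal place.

Δx_1 = -7.4

I − A =
  [   0.55    -0.30    -0.10]
  [  -0.05     0.90    -0.25]
  [  -0.25    -0.05     0.80]
Cofactors of I−A, C_ij = (−1)^(i+j)·(minor ij) (rows/columns in the sector order above):
  C_11 = (0.90)(0.80) − (-0.25)(-0.05) = 0.7075
  C_12 = −[(-0.05)(0.80) − (-0.25)(-0.25)] = 0.1025
  C_13 = (-0.05)(-0.05) − (0.90)(-0.25) = 0.2275
  C_21 = −[(-0.30)(0.80) − (-0.10)(-0.05)] = 0.2450
  C_22 = (0.55)(0.80) − (-0.10)(-0.25) = 0.4150
  C_23 = −[(0.55)(-0.05) − (-0.30)(-0.25)] = 0.1025
  C_31 = (-0.30)(-0.25) − (-0.10)(0.90) = 0.1650
  C_32 = −[(0.55)(-0.25) − (-0.10)(-0.05)] = 0.1425
  C_33 = (0.55)(0.90) − (-0.30)(-0.05) = 0.4800
det(I−A) = Σ_j (I−A)_1j·C_1j = (0.55)(0.7075) + (-0.30)(0.1025) + (-0.10)(0.2275) = 0.335625
adj(I−A) = Cᵀ =
  [ 0.7075   0.2450   0.1650]
  [ 0.1025   0.4150   0.1425]
  [ 0.2275   0.1025   0.4800]
(I − A)⁻¹ = adj(I−A) / det(I−A) ≈
  [   2.1080     0.7300     0.4916]
  [   0.3054     1.2365     0.4246]
  [   0.6778     0.3054     1.4302]
Δx = (I − A)⁻¹ Δd with Δd having -15 in the Coal component and 0 elsewhere.
So Δx_1 = L_13 · (-15), where L_13 = adj(I−A)_13 / det(I−A) = 0.1650 / 0.335625.
Δx_1 = 0.1650 × (-15) / 0.335625 = -2.475 / 0.335625 ≈ -7.4.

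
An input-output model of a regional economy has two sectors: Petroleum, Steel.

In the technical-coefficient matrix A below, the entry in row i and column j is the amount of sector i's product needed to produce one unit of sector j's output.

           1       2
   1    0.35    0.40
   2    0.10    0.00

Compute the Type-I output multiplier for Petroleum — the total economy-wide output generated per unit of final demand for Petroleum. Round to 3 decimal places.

m_1 = 1.803

I − A =
  [   0.65    -0.40]
  [  -0.10     1.00]
det(I−A) = (0.65)(1.00) − (-0.40)(-0.10) = 0.6100
adj(I−A) = [[1.00, 0.40], [0.10, 0.65]]
(I − A)⁻¹ = adj(I−A) / det(I−A) ≈
  [   1.6393     0.6557]
  [   0.1639     1.0656]
The output multiplier for sector j is the column-j sum of the Leontief inverse (I − A)⁻¹ = adj(I−A) / det(I−A).
Column 1 of adj(I−A): (1.00, 0.10); det(I−A) = 0.6100.
m_1 = (1.00 + 0.10) / 0.6100 = 1.10 / 0.6100 ≈ 1.803.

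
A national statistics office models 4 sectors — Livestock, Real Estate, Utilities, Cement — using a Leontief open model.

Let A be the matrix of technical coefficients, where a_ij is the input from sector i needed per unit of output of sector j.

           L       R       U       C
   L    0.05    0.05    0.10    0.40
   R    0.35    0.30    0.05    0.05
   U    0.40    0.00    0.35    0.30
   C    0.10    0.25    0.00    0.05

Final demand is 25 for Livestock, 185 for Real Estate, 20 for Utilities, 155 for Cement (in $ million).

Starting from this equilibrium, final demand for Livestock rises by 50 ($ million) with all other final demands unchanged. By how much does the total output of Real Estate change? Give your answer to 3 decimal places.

Δx_R = 38.247

I − A =
  [   0.95    -0.05    -0.10    -0.40]
  [  -0.35     0.70    -0.05    -0.05]
  [  -0.40     0.00     0.65    -0.30]
  [  -0.10    -0.25     0.00     0.95]
Compute the cofactors C_ij = (−1)^(i+j)·(3×3 minor ij) of I−A; the adjugate is their transpose:
adj(I−A) = Cᵀ =
  [ 0.420375   0.103375   0.072625   0.205375]
  [ 0.239875   0.519625   0.076875   0.152625]
  [ 0.308250   0.131750   0.540000   0.307250]
  [ 0.107375   0.147625   0.027875   0.391875]
det(I−A) = Σ_j (I−A)_1j·C_1j = (0.95)(0.420375) + (-0.05)(0.239875) + (-0.10)(0.308250) + (-0.40)(0.107375) = 0.3135875
(I − A)⁻¹ = adj(I−A) / det(I−A) ≈
  [   1.3405     0.3297     0.2316     0.6549]
  [   0.7649     1.6570     0.2451     0.4867]
  [   0.9830     0.4201     1.7220     0.9798]
  [   0.3424     0.4708     0.0889     1.2497]
Δx = (I − A)⁻¹ Δd with Δd having +50 in the Livestock component and 0 elsewhere.
So Δx_R = L_RL · (+50), where L_RL = adj(I−A)_RL / det(I−A) = 0.239875 / 0.3135875.
Δx_R = 0.239875 × (+50) / 0.3135875 = 11.99375 / 0.3135875 ≈ 38.247.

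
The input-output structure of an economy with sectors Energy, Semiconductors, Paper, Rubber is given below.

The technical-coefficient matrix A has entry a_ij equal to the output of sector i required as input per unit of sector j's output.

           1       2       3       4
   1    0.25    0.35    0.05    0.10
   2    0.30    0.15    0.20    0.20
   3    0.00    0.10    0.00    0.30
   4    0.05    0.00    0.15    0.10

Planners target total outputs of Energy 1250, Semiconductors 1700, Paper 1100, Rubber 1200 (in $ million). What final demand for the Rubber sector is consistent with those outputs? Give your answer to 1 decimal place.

I − A =
  [   0.75    -0.35    -0.05    -0.10]
  [  -0.30     0.85    -0.20    -0.20]
  [   0.00    -0.10     1.00    -0.30]
  [  -0.05     0.00    -0.15     0.90]
d = (I − A) x:
  d_1 = (+0.75)·1250 + (-0.35)·1700 + (-0.05)·1100 + (-0.10)·1200 = 167.5
  d_2 = (-0.30)·1250 + (+0.85)·1700 + (-0.20)·1100 + (-0.20)·1200 = 610.0
  d_3 = (+0.00)·1250 + (-0.10)·1700 + (+1.00)·1100 + (-0.30)·1200 = 570.0
  d_4 = (-0.05)·1250 + (+0.00)·1700 + (-0.15)·1100 + (+0.90)·1200 = 852.5

d_4 = 852.5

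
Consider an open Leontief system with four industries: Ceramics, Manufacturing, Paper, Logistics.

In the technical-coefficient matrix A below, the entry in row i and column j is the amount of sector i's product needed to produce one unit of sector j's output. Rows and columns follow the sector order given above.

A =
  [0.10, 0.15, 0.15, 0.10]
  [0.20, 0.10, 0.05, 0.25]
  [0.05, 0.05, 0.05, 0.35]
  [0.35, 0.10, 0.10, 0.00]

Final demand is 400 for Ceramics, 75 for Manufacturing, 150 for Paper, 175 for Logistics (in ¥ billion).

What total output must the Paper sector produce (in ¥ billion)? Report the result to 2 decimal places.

x_3 = 382.88

I − A =
  [   0.90    -0.15    -0.15    -0.10]
  [  -0.20     0.90    -0.05    -0.25]
  [  -0.05    -0.05     0.95    -0.35]
  [  -0.35    -0.10    -0.10     1.00]
Compute the cofactors C_ij = (−1)^(i+j)·(3×3 minor ij) of I−A; the adjugate is their transpose:
adj(I−A) = Cᵀ =
  [ 0.794250   0.160000   0.152000   0.172625]
  [ 0.276000   0.763875   0.110875   0.257375]
  [ 0.175375   0.101125   0.710875   0.291625]
  [ 0.323125   0.142500   0.135375   0.730125]
det(I−A) = Σ_j (I−A)_1j·C_1j = (0.90)(0.794250) + (-0.15)(0.276000) + (-0.15)(0.175375) + (-0.10)(0.323125) = 0.61480625
(I − A)⁻¹ = adj(I−A) / det(I−A) ≈
  [   1.2919     0.2602     0.2472     0.2808]
  [   0.4489     1.2425     0.1803     0.4186]
  [   0.2853     0.1645     1.1563     0.4743]
  [   0.5256     0.2318     0.2202     1.1876]
x = (I − A)⁻¹ d = adj(I−A)·d / det(I−A), with det(I−A) = 0.61480625:
  x_1 = (0.794250·400 + 0.160000·75 + 0.152000·150 + 0.172625·175) / 0.61480625 = 382.709375 / 0.61480625 ≈ 622.49
  x_2 = (0.276000·400 + 0.763875·75 + 0.110875·150 + 0.257375·175) / 0.61480625 = 229.3625 / 0.61480625 ≈ 373.06
  x_3 = (0.175375·400 + 0.101125·75 + 0.710875·150 + 0.291625·175) / 0.61480625 = 235.40 / 0.61480625 ≈ 382.88
  x_4 = (0.323125·400 + 0.142500·75 + 0.135375·150 + 0.730125·175) / 0.61480625 = 288.015625 / 0.61480625 ≈ 468.47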